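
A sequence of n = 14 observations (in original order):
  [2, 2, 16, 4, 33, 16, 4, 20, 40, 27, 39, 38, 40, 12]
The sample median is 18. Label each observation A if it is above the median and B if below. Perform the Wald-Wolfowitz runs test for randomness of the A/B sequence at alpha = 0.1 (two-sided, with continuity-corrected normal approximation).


Step 1: Compute median = 18; label A = above, B = below.
Labels in order: BBBBABBAAAAAAB  (n_A = 7, n_B = 7)
Step 2: Count runs R = 5.
Step 3: Under H0 (random ordering), E[R] = 2*n_A*n_B/(n_A+n_B) + 1 = 2*7*7/14 + 1 = 8.0000.
        Var[R] = 2*n_A*n_B*(2*n_A*n_B - n_A - n_B) / ((n_A+n_B)^2 * (n_A+n_B-1)) = 8232/2548 = 3.2308.
        SD[R] = 1.7974.
Step 4: Continuity-corrected z = (R + 0.5 - E[R]) / SD[R] = (5 + 0.5 - 8.0000) / 1.7974 = -1.3909.
Step 5: Two-sided p-value via normal approximation = 2*(1 - Phi(|z|)) = 0.164264.
Step 6: alpha = 0.1. fail to reject H0.

R = 5, z = -1.3909, p = 0.164264, fail to reject H0.


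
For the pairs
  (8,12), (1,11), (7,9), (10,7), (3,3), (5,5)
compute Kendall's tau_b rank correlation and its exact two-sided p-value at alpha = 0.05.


Step 1: Enumerate the 15 unordered pairs (i,j) with i<j and classify each by sign(x_j-x_i) * sign(y_j-y_i).
  (1,2):dx=-7,dy=-1->C; (1,3):dx=-1,dy=-3->C; (1,4):dx=+2,dy=-5->D; (1,5):dx=-5,dy=-9->C
  (1,6):dx=-3,dy=-7->C; (2,3):dx=+6,dy=-2->D; (2,4):dx=+9,dy=-4->D; (2,5):dx=+2,dy=-8->D
  (2,6):dx=+4,dy=-6->D; (3,4):dx=+3,dy=-2->D; (3,5):dx=-4,dy=-6->C; (3,6):dx=-2,dy=-4->C
  (4,5):dx=-7,dy=-4->C; (4,6):dx=-5,dy=-2->C; (5,6):dx=+2,dy=+2->C
Step 2: C = 9, D = 6, total pairs = 15.
Step 3: tau = (C - D)/(n(n-1)/2) = (9 - 6)/15 = 0.200000.
Step 4: Exact two-sided p-value (enumerate n! = 720 permutations of y under H0): p = 0.719444.
Step 5: alpha = 0.05. fail to reject H0.

tau_b = 0.2000 (C=9, D=6), p = 0.719444, fail to reject H0.


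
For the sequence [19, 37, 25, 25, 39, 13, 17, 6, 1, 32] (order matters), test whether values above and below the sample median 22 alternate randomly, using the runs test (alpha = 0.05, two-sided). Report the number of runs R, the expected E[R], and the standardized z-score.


Step 1: Compute median = 22; label A = above, B = below.
Labels in order: BAAAABBBBA  (n_A = 5, n_B = 5)
Step 2: Count runs R = 4.
Step 3: Under H0 (random ordering), E[R] = 2*n_A*n_B/(n_A+n_B) + 1 = 2*5*5/10 + 1 = 6.0000.
        Var[R] = 2*n_A*n_B*(2*n_A*n_B - n_A - n_B) / ((n_A+n_B)^2 * (n_A+n_B-1)) = 2000/900 = 2.2222.
        SD[R] = 1.4907.
Step 4: Continuity-corrected z = (R + 0.5 - E[R]) / SD[R] = (4 + 0.5 - 6.0000) / 1.4907 = -1.0062.
Step 5: Two-sided p-value via normal approximation = 2*(1 - Phi(|z|)) = 0.314305.
Step 6: alpha = 0.05. fail to reject H0.

R = 4, z = -1.0062, p = 0.314305, fail to reject H0.


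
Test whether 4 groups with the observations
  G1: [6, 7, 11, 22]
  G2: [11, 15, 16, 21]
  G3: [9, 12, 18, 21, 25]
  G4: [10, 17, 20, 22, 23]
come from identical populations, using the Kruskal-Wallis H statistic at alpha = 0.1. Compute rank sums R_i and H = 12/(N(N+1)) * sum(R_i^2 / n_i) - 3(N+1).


Step 1: Combine all N = 18 observations and assign midranks.
sorted (value, group, rank): (6,G1,1), (7,G1,2), (9,G3,3), (10,G4,4), (11,G1,5.5), (11,G2,5.5), (12,G3,7), (15,G2,8), (16,G2,9), (17,G4,10), (18,G3,11), (20,G4,12), (21,G2,13.5), (21,G3,13.5), (22,G1,15.5), (22,G4,15.5), (23,G4,17), (25,G3,18)
Step 2: Sum ranks within each group.
R_1 = 24 (n_1 = 4)
R_2 = 36 (n_2 = 4)
R_3 = 52.5 (n_3 = 5)
R_4 = 58.5 (n_4 = 5)
Step 3: H = 12/(N(N+1)) * sum(R_i^2/n_i) - 3(N+1)
     = 12/(18*19) * (24^2/4 + 36^2/4 + 52.5^2/5 + 58.5^2/5) - 3*19
     = 0.035088 * 1703.7 - 57
     = 2.778947.
Step 4: Ties present; correction factor C = 1 - 18/(18^3 - 18) = 0.996904. Corrected H = 2.778947 / 0.996904 = 2.787578.
Step 5: Under H0, H ~ chi^2(3); p-value = 0.425549.
Step 6: alpha = 0.1. fail to reject H0.

H = 2.7876, df = 3, p = 0.425549, fail to reject H0.


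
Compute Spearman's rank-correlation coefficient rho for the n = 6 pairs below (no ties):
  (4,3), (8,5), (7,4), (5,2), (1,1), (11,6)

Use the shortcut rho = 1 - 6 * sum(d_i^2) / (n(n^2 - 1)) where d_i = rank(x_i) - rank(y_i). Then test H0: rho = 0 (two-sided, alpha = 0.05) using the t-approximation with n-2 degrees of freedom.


Step 1: Rank x and y separately (midranks; no ties here).
rank(x): 4->2, 8->5, 7->4, 5->3, 1->1, 11->6
rank(y): 3->3, 5->5, 4->4, 2->2, 1->1, 6->6
Step 2: d_i = R_x(i) - R_y(i); compute d_i^2.
  (2-3)^2=1, (5-5)^2=0, (4-4)^2=0, (3-2)^2=1, (1-1)^2=0, (6-6)^2=0
sum(d^2) = 2.
Step 3: rho = 1 - 6*2 / (6*(6^2 - 1)) = 1 - 12/210 = 0.942857.
Step 4: Under H0, t = rho * sqrt((n-2)/(1-rho^2)) = 5.6595 ~ t(4).
Step 5: Two-sided p-value from the t-distribution with 4 df = 0.004805.
Step 6: alpha = 0.05. reject H0.

rho = 0.9429, p = 0.004805, reject H0 at alpha = 0.05.


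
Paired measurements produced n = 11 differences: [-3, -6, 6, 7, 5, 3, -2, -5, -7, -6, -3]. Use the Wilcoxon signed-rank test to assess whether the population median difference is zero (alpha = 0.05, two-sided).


Step 1: Drop any zero differences (none here) and take |d_i|.
|d| = [3, 6, 6, 7, 5, 3, 2, 5, 7, 6, 3]
Step 2: Midrank |d_i| (ties get averaged ranks).
ranks: |3|->3, |6|->8, |6|->8, |7|->10.5, |5|->5.5, |3|->3, |2|->1, |5|->5.5, |7|->10.5, |6|->8, |3|->3
Step 3: Attach original signs; sum ranks with positive sign and with negative sign.
W+ = 8 + 10.5 + 5.5 + 3 = 27
W- = 3 + 8 + 1 + 5.5 + 10.5 + 8 + 3 = 39
(Check: W+ + W- = 66 should equal n(n+1)/2 = 66.)
Step 4: Test statistic W = min(W+, W-) = 27.
Step 5: Ties in |d|, so use the tie-corrected normal approximation.
        E[W] = n(n+1)/4 = 11*12/4 = 33.
        Tie groups: |d|=3 (t=3), |d|=5 (t=2), |d|=6 (t=3), |d|=7 (t=2); sum(t^3 - t) = 60.
        Var[W] = n(n+1)(2n+1)/24 - sum(t^3-t)/48 = 3036/24 - 60/48 = 125.25.
        z = (W - E[W]) / sqrt(Var[W]) = (27 - 33) / 11.1915 = -0.5361.
        Two-sided p = 2*Phi(z) = 0.591875.
Step 6: alpha = 0.05. fail to reject H0.

W+ = 27, W- = 39, W = min = 27, p = 0.591875, fail to reject H0.


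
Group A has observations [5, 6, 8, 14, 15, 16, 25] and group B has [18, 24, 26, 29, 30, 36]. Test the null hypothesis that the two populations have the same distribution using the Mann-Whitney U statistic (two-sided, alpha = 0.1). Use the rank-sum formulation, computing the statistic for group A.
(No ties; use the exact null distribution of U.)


Step 1: Combine and sort all 13 observations; assign midranks.
sorted (value, group): (5,X), (6,X), (8,X), (14,X), (15,X), (16,X), (18,Y), (24,Y), (25,X), (26,Y), (29,Y), (30,Y), (36,Y)
ranks: 5->1, 6->2, 8->3, 14->4, 15->5, 16->6, 18->7, 24->8, 25->9, 26->10, 29->11, 30->12, 36->13
Step 2: Rank sum for X: R1 = 1 + 2 + 3 + 4 + 5 + 6 + 9 = 30.
Step 3: U_X = R1 - n1(n1+1)/2 = 30 - 7*8/2 = 30 - 28 = 2.
       U_Y = n1*n2 - U_X = 42 - 2 = 40.
Step 4: No ties, so the exact null distribution of U (based on enumerating the C(13,7) = 1716 equally likely rank assignments) gives the two-sided p-value.
Step 5: p-value = 0.004662; compare to alpha = 0.1. reject H0.

U_X = 2, p = 0.004662, reject H0 at alpha = 0.1.


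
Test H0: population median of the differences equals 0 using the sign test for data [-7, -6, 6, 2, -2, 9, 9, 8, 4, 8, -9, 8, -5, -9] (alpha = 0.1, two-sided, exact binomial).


Step 1: Discard zero differences. Original n = 14; n_eff = number of nonzero differences = 14.
Nonzero differences (with sign): -7, -6, +6, +2, -2, +9, +9, +8, +4, +8, -9, +8, -5, -9
Step 2: Count signs: positive = 8, negative = 6.
Step 3: Under H0: P(positive) = 0.5, so the number of positives S ~ Bin(14, 0.5).
Step 4: Two-sided exact p-value = sum of Bin(14,0.5) probabilities at or below the observed probability = 0.790527.
Step 5: alpha = 0.1. fail to reject H0.

n_eff = 14, pos = 8, neg = 6, p = 0.790527, fail to reject H0.


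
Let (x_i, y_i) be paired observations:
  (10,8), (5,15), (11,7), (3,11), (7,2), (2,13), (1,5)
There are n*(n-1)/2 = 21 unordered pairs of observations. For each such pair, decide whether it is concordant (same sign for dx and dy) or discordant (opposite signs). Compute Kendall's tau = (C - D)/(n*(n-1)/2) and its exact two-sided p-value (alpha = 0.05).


Step 1: Enumerate the 21 unordered pairs (i,j) with i<j and classify each by sign(x_j-x_i) * sign(y_j-y_i).
  (1,2):dx=-5,dy=+7->D; (1,3):dx=+1,dy=-1->D; (1,4):dx=-7,dy=+3->D; (1,5):dx=-3,dy=-6->C
  (1,6):dx=-8,dy=+5->D; (1,7):dx=-9,dy=-3->C; (2,3):dx=+6,dy=-8->D; (2,4):dx=-2,dy=-4->C
  (2,5):dx=+2,dy=-13->D; (2,6):dx=-3,dy=-2->C; (2,7):dx=-4,dy=-10->C; (3,4):dx=-8,dy=+4->D
  (3,5):dx=-4,dy=-5->C; (3,6):dx=-9,dy=+6->D; (3,7):dx=-10,dy=-2->C; (4,5):dx=+4,dy=-9->D
  (4,6):dx=-1,dy=+2->D; (4,7):dx=-2,dy=-6->C; (5,6):dx=-5,dy=+11->D; (5,7):dx=-6,dy=+3->D
  (6,7):dx=-1,dy=-8->C
Step 2: C = 9, D = 12, total pairs = 21.
Step 3: tau = (C - D)/(n(n-1)/2) = (9 - 12)/21 = -0.142857.
Step 4: Exact two-sided p-value (enumerate n! = 5040 permutations of y under H0): p = 0.772619.
Step 5: alpha = 0.05. fail to reject H0.

tau_b = -0.1429 (C=9, D=12), p = 0.772619, fail to reject H0.


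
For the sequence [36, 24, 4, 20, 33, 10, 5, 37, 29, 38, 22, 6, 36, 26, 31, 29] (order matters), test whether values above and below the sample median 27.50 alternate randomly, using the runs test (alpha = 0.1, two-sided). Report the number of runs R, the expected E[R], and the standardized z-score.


Step 1: Compute median = 27.50; label A = above, B = below.
Labels in order: ABBBABBAAABBABAA  (n_A = 8, n_B = 8)
Step 2: Count runs R = 9.
Step 3: Under H0 (random ordering), E[R] = 2*n_A*n_B/(n_A+n_B) + 1 = 2*8*8/16 + 1 = 9.0000.
        Var[R] = 2*n_A*n_B*(2*n_A*n_B - n_A - n_B) / ((n_A+n_B)^2 * (n_A+n_B-1)) = 14336/3840 = 3.7333.
        SD[R] = 1.9322.
Step 4: R = E[R], so z = 0 with no continuity correction.
Step 5: Two-sided p-value via normal approximation = 2*(1 - Phi(|z|)) = 1.000000.
Step 6: alpha = 0.1. fail to reject H0.

R = 9, z = 0.0000, p = 1.000000, fail to reject H0.


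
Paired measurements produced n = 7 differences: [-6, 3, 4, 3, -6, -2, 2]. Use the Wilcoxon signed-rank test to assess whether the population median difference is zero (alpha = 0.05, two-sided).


Step 1: Drop any zero differences (none here) and take |d_i|.
|d| = [6, 3, 4, 3, 6, 2, 2]
Step 2: Midrank |d_i| (ties get averaged ranks).
ranks: |6|->6.5, |3|->3.5, |4|->5, |3|->3.5, |6|->6.5, |2|->1.5, |2|->1.5
Step 3: Attach original signs; sum ranks with positive sign and with negative sign.
W+ = 3.5 + 5 + 3.5 + 1.5 = 13.5
W- = 6.5 + 6.5 + 1.5 = 14.5
(Check: W+ + W- = 28 should equal n(n+1)/2 = 28.)
Step 4: Test statistic W = min(W+, W-) = 13.5.
Step 5: Ties in |d|, so use the tie-corrected normal approximation.
        E[W] = n(n+1)/4 = 7*8/4 = 14.
        Tie groups: |d|=2 (t=2), |d|=3 (t=2), |d|=6 (t=2); sum(t^3 - t) = 18.
        Var[W] = n(n+1)(2n+1)/24 - sum(t^3-t)/48 = 840/24 - 18/48 = 34.625.
        z = (W - E[W]) / sqrt(Var[W]) = (13.5 - 14) / 5.8843 = -0.0850.
        Two-sided p = 2*Phi(z) = 0.932284.
Step 6: alpha = 0.05. fail to reject H0.

W+ = 13.5, W- = 14.5, W = min = 13.5, p = 0.932284, fail to reject H0.


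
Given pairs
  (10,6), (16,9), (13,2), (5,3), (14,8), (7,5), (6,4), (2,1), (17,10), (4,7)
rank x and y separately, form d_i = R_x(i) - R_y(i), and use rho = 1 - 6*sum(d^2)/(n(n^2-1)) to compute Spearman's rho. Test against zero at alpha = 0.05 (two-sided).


Step 1: Rank x and y separately (midranks; no ties here).
rank(x): 10->6, 16->9, 13->7, 5->3, 14->8, 7->5, 6->4, 2->1, 17->10, 4->2
rank(y): 6->6, 9->9, 2->2, 3->3, 8->8, 5->5, 4->4, 1->1, 10->10, 7->7
Step 2: d_i = R_x(i) - R_y(i); compute d_i^2.
  (6-6)^2=0, (9-9)^2=0, (7-2)^2=25, (3-3)^2=0, (8-8)^2=0, (5-5)^2=0, (4-4)^2=0, (1-1)^2=0, (10-10)^2=0, (2-7)^2=25
sum(d^2) = 50.
Step 3: rho = 1 - 6*50 / (10*(10^2 - 1)) = 1 - 300/990 = 0.696970.
Step 4: Under H0, t = rho * sqrt((n-2)/(1-rho^2)) = 2.7490 ~ t(8).
Step 5: Two-sided p-value from the t-distribution with 8 df = 0.025097.
Step 6: alpha = 0.05. reject H0.

rho = 0.6970, p = 0.025097, reject H0 at alpha = 0.05.


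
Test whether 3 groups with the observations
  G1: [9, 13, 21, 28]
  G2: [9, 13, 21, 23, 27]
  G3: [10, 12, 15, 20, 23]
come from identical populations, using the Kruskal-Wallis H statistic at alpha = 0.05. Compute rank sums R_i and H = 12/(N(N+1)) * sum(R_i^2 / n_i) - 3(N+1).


Step 1: Combine all N = 14 observations and assign midranks.
sorted (value, group, rank): (9,G1,1.5), (9,G2,1.5), (10,G3,3), (12,G3,4), (13,G1,5.5), (13,G2,5.5), (15,G3,7), (20,G3,8), (21,G1,9.5), (21,G2,9.5), (23,G2,11.5), (23,G3,11.5), (27,G2,13), (28,G1,14)
Step 2: Sum ranks within each group.
R_1 = 30.5 (n_1 = 4)
R_2 = 41 (n_2 = 5)
R_3 = 33.5 (n_3 = 5)
Step 3: H = 12/(N(N+1)) * sum(R_i^2/n_i) - 3(N+1)
     = 12/(14*15) * (30.5^2/4 + 41^2/5 + 33.5^2/5) - 3*15
     = 0.057143 * 793.212 - 45
     = 0.326429.
Step 4: Ties present; correction factor C = 1 - 24/(14^3 - 14) = 0.991209. Corrected H = 0.326429 / 0.991209 = 0.329324.
Step 5: Under H0, H ~ chi^2(2); p-value = 0.848180.
Step 6: alpha = 0.05. fail to reject H0.

H = 0.3293, df = 2, p = 0.848180, fail to reject H0.


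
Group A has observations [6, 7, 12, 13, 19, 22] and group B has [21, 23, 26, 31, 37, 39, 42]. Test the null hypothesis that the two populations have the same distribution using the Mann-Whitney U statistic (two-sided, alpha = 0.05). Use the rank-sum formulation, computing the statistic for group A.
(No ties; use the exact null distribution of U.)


Step 1: Combine and sort all 13 observations; assign midranks.
sorted (value, group): (6,X), (7,X), (12,X), (13,X), (19,X), (21,Y), (22,X), (23,Y), (26,Y), (31,Y), (37,Y), (39,Y), (42,Y)
ranks: 6->1, 7->2, 12->3, 13->4, 19->5, 21->6, 22->7, 23->8, 26->9, 31->10, 37->11, 39->12, 42->13
Step 2: Rank sum for X: R1 = 1 + 2 + 3 + 4 + 5 + 7 = 22.
Step 3: U_X = R1 - n1(n1+1)/2 = 22 - 6*7/2 = 22 - 21 = 1.
       U_Y = n1*n2 - U_X = 42 - 1 = 41.
Step 4: No ties, so the exact null distribution of U (based on enumerating the C(13,6) = 1716 equally likely rank assignments) gives the two-sided p-value.
Step 5: p-value = 0.002331; compare to alpha = 0.05. reject H0.

U_X = 1, p = 0.002331, reject H0 at alpha = 0.05.


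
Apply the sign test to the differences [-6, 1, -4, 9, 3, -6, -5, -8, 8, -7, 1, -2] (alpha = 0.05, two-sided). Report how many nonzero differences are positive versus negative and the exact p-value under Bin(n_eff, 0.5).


Step 1: Discard zero differences. Original n = 12; n_eff = number of nonzero differences = 12.
Nonzero differences (with sign): -6, +1, -4, +9, +3, -6, -5, -8, +8, -7, +1, -2
Step 2: Count signs: positive = 5, negative = 7.
Step 3: Under H0: P(positive) = 0.5, so the number of positives S ~ Bin(12, 0.5).
Step 4: Two-sided exact p-value = sum of Bin(12,0.5) probabilities at or below the observed probability = 0.774414.
Step 5: alpha = 0.05. fail to reject H0.

n_eff = 12, pos = 5, neg = 7, p = 0.774414, fail to reject H0.


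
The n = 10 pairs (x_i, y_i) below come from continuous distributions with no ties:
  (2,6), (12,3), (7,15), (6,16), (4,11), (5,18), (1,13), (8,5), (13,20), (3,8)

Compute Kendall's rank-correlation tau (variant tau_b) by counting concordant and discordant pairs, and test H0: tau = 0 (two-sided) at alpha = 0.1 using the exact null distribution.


Step 1: Enumerate the 45 unordered pairs (i,j) with i<j and classify each by sign(x_j-x_i) * sign(y_j-y_i).
  (1,2):dx=+10,dy=-3->D; (1,3):dx=+5,dy=+9->C; (1,4):dx=+4,dy=+10->C; (1,5):dx=+2,dy=+5->C
  (1,6):dx=+3,dy=+12->C; (1,7):dx=-1,dy=+7->D; (1,8):dx=+6,dy=-1->D; (1,9):dx=+11,dy=+14->C
  (1,10):dx=+1,dy=+2->C; (2,3):dx=-5,dy=+12->D; (2,4):dx=-6,dy=+13->D; (2,5):dx=-8,dy=+8->D
  (2,6):dx=-7,dy=+15->D; (2,7):dx=-11,dy=+10->D; (2,8):dx=-4,dy=+2->D; (2,9):dx=+1,dy=+17->C
  (2,10):dx=-9,dy=+5->D; (3,4):dx=-1,dy=+1->D; (3,5):dx=-3,dy=-4->C; (3,6):dx=-2,dy=+3->D
  (3,7):dx=-6,dy=-2->C; (3,8):dx=+1,dy=-10->D; (3,9):dx=+6,dy=+5->C; (3,10):dx=-4,dy=-7->C
  (4,5):dx=-2,dy=-5->C; (4,6):dx=-1,dy=+2->D; (4,7):dx=-5,dy=-3->C; (4,8):dx=+2,dy=-11->D
  (4,9):dx=+7,dy=+4->C; (4,10):dx=-3,dy=-8->C; (5,6):dx=+1,dy=+7->C; (5,7):dx=-3,dy=+2->D
  (5,8):dx=+4,dy=-6->D; (5,9):dx=+9,dy=+9->C; (5,10):dx=-1,dy=-3->C; (6,7):dx=-4,dy=-5->C
  (6,8):dx=+3,dy=-13->D; (6,9):dx=+8,dy=+2->C; (6,10):dx=-2,dy=-10->C; (7,8):dx=+7,dy=-8->D
  (7,9):dx=+12,dy=+7->C; (7,10):dx=+2,dy=-5->D; (8,9):dx=+5,dy=+15->C; (8,10):dx=-5,dy=+3->D
  (9,10):dx=-10,dy=-12->C
Step 2: C = 24, D = 21, total pairs = 45.
Step 3: tau = (C - D)/(n(n-1)/2) = (24 - 21)/45 = 0.066667.
Step 4: Exact two-sided p-value (enumerate n! = 3628800 permutations of y under H0): p = 0.861801.
Step 5: alpha = 0.1. fail to reject H0.

tau_b = 0.0667 (C=24, D=21), p = 0.861801, fail to reject H0.


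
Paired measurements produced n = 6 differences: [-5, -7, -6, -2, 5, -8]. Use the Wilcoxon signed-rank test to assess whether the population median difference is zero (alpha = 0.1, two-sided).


Step 1: Drop any zero differences (none here) and take |d_i|.
|d| = [5, 7, 6, 2, 5, 8]
Step 2: Midrank |d_i| (ties get averaged ranks).
ranks: |5|->2.5, |7|->5, |6|->4, |2|->1, |5|->2.5, |8|->6
Step 3: Attach original signs; sum ranks with positive sign and with negative sign.
W+ = 2.5 = 2.5
W- = 2.5 + 5 + 4 + 1 + 6 = 18.5
(Check: W+ + W- = 21 should equal n(n+1)/2 = 21.)
Step 4: Test statistic W = min(W+, W-) = 2.5.
Step 5: Ties in |d|, so use the tie-corrected normal approximation.
        E[W] = n(n+1)/4 = 6*7/4 = 10.5.
        Tie groups: |d|=5 (t=2); sum(t^3 - t) = 6.
        Var[W] = n(n+1)(2n+1)/24 - sum(t^3-t)/48 = 546/24 - 6/48 = 22.625.
        z = (W - E[W]) / sqrt(Var[W]) = (2.5 - 10.5) / 4.7566 = -1.6819.
        Two-sided p = 2*Phi(z) = 0.092592.
Step 6: alpha = 0.1. reject H0.

W+ = 2.5, W- = 18.5, W = min = 2.5, p = 0.092592, reject H0.


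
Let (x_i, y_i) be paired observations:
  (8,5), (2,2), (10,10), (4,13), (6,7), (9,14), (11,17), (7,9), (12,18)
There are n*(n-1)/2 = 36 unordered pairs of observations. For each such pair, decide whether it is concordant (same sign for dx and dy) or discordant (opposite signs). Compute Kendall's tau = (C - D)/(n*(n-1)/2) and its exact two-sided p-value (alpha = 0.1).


Step 1: Enumerate the 36 unordered pairs (i,j) with i<j and classify each by sign(x_j-x_i) * sign(y_j-y_i).
  (1,2):dx=-6,dy=-3->C; (1,3):dx=+2,dy=+5->C; (1,4):dx=-4,dy=+8->D; (1,5):dx=-2,dy=+2->D
  (1,6):dx=+1,dy=+9->C; (1,7):dx=+3,dy=+12->C; (1,8):dx=-1,dy=+4->D; (1,9):dx=+4,dy=+13->C
  (2,3):dx=+8,dy=+8->C; (2,4):dx=+2,dy=+11->C; (2,5):dx=+4,dy=+5->C; (2,6):dx=+7,dy=+12->C
  (2,7):dx=+9,dy=+15->C; (2,8):dx=+5,dy=+7->C; (2,9):dx=+10,dy=+16->C; (3,4):dx=-6,dy=+3->D
  (3,5):dx=-4,dy=-3->C; (3,6):dx=-1,dy=+4->D; (3,7):dx=+1,dy=+7->C; (3,8):dx=-3,dy=-1->C
  (3,9):dx=+2,dy=+8->C; (4,5):dx=+2,dy=-6->D; (4,6):dx=+5,dy=+1->C; (4,7):dx=+7,dy=+4->C
  (4,8):dx=+3,dy=-4->D; (4,9):dx=+8,dy=+5->C; (5,6):dx=+3,dy=+7->C; (5,7):dx=+5,dy=+10->C
  (5,8):dx=+1,dy=+2->C; (5,9):dx=+6,dy=+11->C; (6,7):dx=+2,dy=+3->C; (6,8):dx=-2,dy=-5->C
  (6,9):dx=+3,dy=+4->C; (7,8):dx=-4,dy=-8->C; (7,9):dx=+1,dy=+1->C; (8,9):dx=+5,dy=+9->C
Step 2: C = 29, D = 7, total pairs = 36.
Step 3: tau = (C - D)/(n(n-1)/2) = (29 - 7)/36 = 0.611111.
Step 4: Exact two-sided p-value (enumerate n! = 362880 permutations of y under H0): p = 0.024741.
Step 5: alpha = 0.1. reject H0.

tau_b = 0.6111 (C=29, D=7), p = 0.024741, reject H0.


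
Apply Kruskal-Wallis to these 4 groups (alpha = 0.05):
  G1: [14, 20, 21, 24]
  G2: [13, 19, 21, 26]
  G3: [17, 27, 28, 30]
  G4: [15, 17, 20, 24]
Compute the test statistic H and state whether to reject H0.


Step 1: Combine all N = 16 observations and assign midranks.
sorted (value, group, rank): (13,G2,1), (14,G1,2), (15,G4,3), (17,G3,4.5), (17,G4,4.5), (19,G2,6), (20,G1,7.5), (20,G4,7.5), (21,G1,9.5), (21,G2,9.5), (24,G1,11.5), (24,G4,11.5), (26,G2,13), (27,G3,14), (28,G3,15), (30,G3,16)
Step 2: Sum ranks within each group.
R_1 = 30.5 (n_1 = 4)
R_2 = 29.5 (n_2 = 4)
R_3 = 49.5 (n_3 = 4)
R_4 = 26.5 (n_4 = 4)
Step 3: H = 12/(N(N+1)) * sum(R_i^2/n_i) - 3(N+1)
     = 12/(16*17) * (30.5^2/4 + 29.5^2/4 + 49.5^2/4 + 26.5^2/4) - 3*17
     = 0.044118 * 1238.25 - 51
     = 3.628676.
Step 4: Ties present; correction factor C = 1 - 24/(16^3 - 16) = 0.994118. Corrected H = 3.628676 / 0.994118 = 3.650148.
Step 5: Under H0, H ~ chi^2(3); p-value = 0.301804.
Step 6: alpha = 0.05. fail to reject H0.

H = 3.6501, df = 3, p = 0.301804, fail to reject H0.


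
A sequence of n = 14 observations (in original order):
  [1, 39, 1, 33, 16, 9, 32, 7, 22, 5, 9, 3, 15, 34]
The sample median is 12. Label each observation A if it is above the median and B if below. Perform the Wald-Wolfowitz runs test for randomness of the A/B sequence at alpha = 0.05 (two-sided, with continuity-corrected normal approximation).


Step 1: Compute median = 12; label A = above, B = below.
Labels in order: BABAABABABBBAA  (n_A = 7, n_B = 7)
Step 2: Count runs R = 10.
Step 3: Under H0 (random ordering), E[R] = 2*n_A*n_B/(n_A+n_B) + 1 = 2*7*7/14 + 1 = 8.0000.
        Var[R] = 2*n_A*n_B*(2*n_A*n_B - n_A - n_B) / ((n_A+n_B)^2 * (n_A+n_B-1)) = 8232/2548 = 3.2308.
        SD[R] = 1.7974.
Step 4: Continuity-corrected z = (R - 0.5 - E[R]) / SD[R] = (10 - 0.5 - 8.0000) / 1.7974 = 0.8345.
Step 5: Two-sided p-value via normal approximation = 2*(1 - Phi(|z|)) = 0.403986.
Step 6: alpha = 0.05. fail to reject H0.

R = 10, z = 0.8345, p = 0.403986, fail to reject H0.


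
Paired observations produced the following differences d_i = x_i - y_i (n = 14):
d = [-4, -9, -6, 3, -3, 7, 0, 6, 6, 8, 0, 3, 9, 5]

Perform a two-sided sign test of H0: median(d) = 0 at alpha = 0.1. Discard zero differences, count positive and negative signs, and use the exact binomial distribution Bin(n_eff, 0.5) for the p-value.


Step 1: Discard zero differences. Original n = 14; n_eff = number of nonzero differences = 12.
Nonzero differences (with sign): -4, -9, -6, +3, -3, +7, +6, +6, +8, +3, +9, +5
Step 2: Count signs: positive = 8, negative = 4.
Step 3: Under H0: P(positive) = 0.5, so the number of positives S ~ Bin(12, 0.5).
Step 4: Two-sided exact p-value = sum of Bin(12,0.5) probabilities at or below the observed probability = 0.387695.
Step 5: alpha = 0.1. fail to reject H0.

n_eff = 12, pos = 8, neg = 4, p = 0.387695, fail to reject H0.


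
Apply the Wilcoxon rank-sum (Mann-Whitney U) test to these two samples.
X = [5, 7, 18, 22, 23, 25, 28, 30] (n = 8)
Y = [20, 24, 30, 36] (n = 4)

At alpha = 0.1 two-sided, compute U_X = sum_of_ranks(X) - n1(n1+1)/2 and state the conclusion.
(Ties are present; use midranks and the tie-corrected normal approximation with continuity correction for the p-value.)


Step 1: Combine and sort all 12 observations; assign midranks.
sorted (value, group): (5,X), (7,X), (18,X), (20,Y), (22,X), (23,X), (24,Y), (25,X), (28,X), (30,X), (30,Y), (36,Y)
ranks: 5->1, 7->2, 18->3, 20->4, 22->5, 23->6, 24->7, 25->8, 28->9, 30->10.5, 30->10.5, 36->12
Step 2: Rank sum for X: R1 = 1 + 2 + 3 + 5 + 6 + 8 + 9 + 10.5 = 44.5.
Step 3: U_X = R1 - n1(n1+1)/2 = 44.5 - 8*9/2 = 44.5 - 36 = 8.5.
       U_Y = n1*n2 - U_X = 32 - 8.5 = 23.5.
Step 4: Ties are present, so use the tie-corrected normal approximation (with continuity correction) for the p-value.
Step 5: p-value = 0.233663; compare to alpha = 0.1. fail to reject H0.

U_X = 8.5, p = 0.233663, fail to reject H0 at alpha = 0.1.


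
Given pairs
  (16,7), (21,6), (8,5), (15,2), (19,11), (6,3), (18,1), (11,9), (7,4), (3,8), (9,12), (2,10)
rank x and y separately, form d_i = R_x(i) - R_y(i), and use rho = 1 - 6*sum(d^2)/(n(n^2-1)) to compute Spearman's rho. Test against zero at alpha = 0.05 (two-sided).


Step 1: Rank x and y separately (midranks; no ties here).
rank(x): 16->9, 21->12, 8->5, 15->8, 19->11, 6->3, 18->10, 11->7, 7->4, 3->2, 9->6, 2->1
rank(y): 7->7, 6->6, 5->5, 2->2, 11->11, 3->3, 1->1, 9->9, 4->4, 8->8, 12->12, 10->10
Step 2: d_i = R_x(i) - R_y(i); compute d_i^2.
  (9-7)^2=4, (12-6)^2=36, (5-5)^2=0, (8-2)^2=36, (11-11)^2=0, (3-3)^2=0, (10-1)^2=81, (7-9)^2=4, (4-4)^2=0, (2-8)^2=36, (6-12)^2=36, (1-10)^2=81
sum(d^2) = 314.
Step 3: rho = 1 - 6*314 / (12*(12^2 - 1)) = 1 - 1884/1716 = -0.097902.
Step 4: Under H0, t = rho * sqrt((n-2)/(1-rho^2)) = -0.3111 ~ t(10).
Step 5: Two-sided p-value from the t-distribution with 10 df = 0.762122.
Step 6: alpha = 0.05. fail to reject H0.

rho = -0.0979, p = 0.762122, fail to reject H0 at alpha = 0.05.


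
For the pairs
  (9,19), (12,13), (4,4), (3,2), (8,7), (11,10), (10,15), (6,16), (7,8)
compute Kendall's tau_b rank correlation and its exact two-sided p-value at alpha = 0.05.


Step 1: Enumerate the 36 unordered pairs (i,j) with i<j and classify each by sign(x_j-x_i) * sign(y_j-y_i).
  (1,2):dx=+3,dy=-6->D; (1,3):dx=-5,dy=-15->C; (1,4):dx=-6,dy=-17->C; (1,5):dx=-1,dy=-12->C
  (1,6):dx=+2,dy=-9->D; (1,7):dx=+1,dy=-4->D; (1,8):dx=-3,dy=-3->C; (1,9):dx=-2,dy=-11->C
  (2,3):dx=-8,dy=-9->C; (2,4):dx=-9,dy=-11->C; (2,5):dx=-4,dy=-6->C; (2,6):dx=-1,dy=-3->C
  (2,7):dx=-2,dy=+2->D; (2,8):dx=-6,dy=+3->D; (2,9):dx=-5,dy=-5->C; (3,4):dx=-1,dy=-2->C
  (3,5):dx=+4,dy=+3->C; (3,6):dx=+7,dy=+6->C; (3,7):dx=+6,dy=+11->C; (3,8):dx=+2,dy=+12->C
  (3,9):dx=+3,dy=+4->C; (4,5):dx=+5,dy=+5->C; (4,6):dx=+8,dy=+8->C; (4,7):dx=+7,dy=+13->C
  (4,8):dx=+3,dy=+14->C; (4,9):dx=+4,dy=+6->C; (5,6):dx=+3,dy=+3->C; (5,7):dx=+2,dy=+8->C
  (5,8):dx=-2,dy=+9->D; (5,9):dx=-1,dy=+1->D; (6,7):dx=-1,dy=+5->D; (6,8):dx=-5,dy=+6->D
  (6,9):dx=-4,dy=-2->C; (7,8):dx=-4,dy=+1->D; (7,9):dx=-3,dy=-7->C; (8,9):dx=+1,dy=-8->D
Step 2: C = 25, D = 11, total pairs = 36.
Step 3: tau = (C - D)/(n(n-1)/2) = (25 - 11)/36 = 0.388889.
Step 4: Exact two-sided p-value (enumerate n! = 362880 permutations of y under H0): p = 0.180181.
Step 5: alpha = 0.05. fail to reject H0.

tau_b = 0.3889 (C=25, D=11), p = 0.180181, fail to reject H0.


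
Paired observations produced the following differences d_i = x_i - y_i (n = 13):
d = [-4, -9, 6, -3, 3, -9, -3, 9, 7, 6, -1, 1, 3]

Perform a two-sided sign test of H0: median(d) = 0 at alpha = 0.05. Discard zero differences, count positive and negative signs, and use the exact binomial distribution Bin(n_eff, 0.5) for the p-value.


Step 1: Discard zero differences. Original n = 13; n_eff = number of nonzero differences = 13.
Nonzero differences (with sign): -4, -9, +6, -3, +3, -9, -3, +9, +7, +6, -1, +1, +3
Step 2: Count signs: positive = 7, negative = 6.
Step 3: Under H0: P(positive) = 0.5, so the number of positives S ~ Bin(13, 0.5).
Step 4: Two-sided exact p-value = sum of Bin(13,0.5) probabilities at or below the observed probability = 1.000000.
Step 5: alpha = 0.05. fail to reject H0.

n_eff = 13, pos = 7, neg = 6, p = 1.000000, fail to reject H0.


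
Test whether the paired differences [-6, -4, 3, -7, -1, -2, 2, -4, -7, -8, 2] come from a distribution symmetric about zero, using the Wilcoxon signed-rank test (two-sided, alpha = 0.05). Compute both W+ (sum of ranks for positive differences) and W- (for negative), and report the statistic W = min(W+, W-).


Step 1: Drop any zero differences (none here) and take |d_i|.
|d| = [6, 4, 3, 7, 1, 2, 2, 4, 7, 8, 2]
Step 2: Midrank |d_i| (ties get averaged ranks).
ranks: |6|->8, |4|->6.5, |3|->5, |7|->9.5, |1|->1, |2|->3, |2|->3, |4|->6.5, |7|->9.5, |8|->11, |2|->3
Step 3: Attach original signs; sum ranks with positive sign and with negative sign.
W+ = 5 + 3 + 3 = 11
W- = 8 + 6.5 + 9.5 + 1 + 3 + 6.5 + 9.5 + 11 = 55
(Check: W+ + W- = 66 should equal n(n+1)/2 = 66.)
Step 4: Test statistic W = min(W+, W-) = 11.
Step 5: Ties in |d|, so use the tie-corrected normal approximation.
        E[W] = n(n+1)/4 = 11*12/4 = 33.
        Tie groups: |d|=2 (t=3), |d|=4 (t=2), |d|=7 (t=2); sum(t^3 - t) = 36.
        Var[W] = n(n+1)(2n+1)/24 - sum(t^3-t)/48 = 3036/24 - 36/48 = 125.75.
        z = (W - E[W]) / sqrt(Var[W]) = (11 - 33) / 11.2138 = -1.9619.
        Two-sided p = 2*Phi(z) = 0.049778.
Step 6: alpha = 0.05. reject H0.

W+ = 11, W- = 55, W = min = 11, p = 0.049778, reject H0.


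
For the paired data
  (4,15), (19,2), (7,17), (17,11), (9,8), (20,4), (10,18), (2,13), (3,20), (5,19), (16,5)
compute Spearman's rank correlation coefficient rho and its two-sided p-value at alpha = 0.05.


Step 1: Rank x and y separately (midranks; no ties here).
rank(x): 4->3, 19->10, 7->5, 17->9, 9->6, 20->11, 10->7, 2->1, 3->2, 5->4, 16->8
rank(y): 15->7, 2->1, 17->8, 11->5, 8->4, 4->2, 18->9, 13->6, 20->11, 19->10, 5->3
Step 2: d_i = R_x(i) - R_y(i); compute d_i^2.
  (3-7)^2=16, (10-1)^2=81, (5-8)^2=9, (9-5)^2=16, (6-4)^2=4, (11-2)^2=81, (7-9)^2=4, (1-6)^2=25, (2-11)^2=81, (4-10)^2=36, (8-3)^2=25
sum(d^2) = 378.
Step 3: rho = 1 - 6*378 / (11*(11^2 - 1)) = 1 - 2268/1320 = -0.718182.
Step 4: Under H0, t = rho * sqrt((n-2)/(1-rho^2)) = -3.0963 ~ t(9).
Step 5: Two-sided p-value from the t-distribution with 9 df = 0.012800.
Step 6: alpha = 0.05. reject H0.

rho = -0.7182, p = 0.012800, reject H0 at alpha = 0.05.


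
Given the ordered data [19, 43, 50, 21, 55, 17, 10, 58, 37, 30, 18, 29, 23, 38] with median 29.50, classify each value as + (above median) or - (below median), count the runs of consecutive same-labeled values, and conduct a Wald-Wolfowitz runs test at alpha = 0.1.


Step 1: Compute median = 29.50; label A = above, B = below.
Labels in order: BAABABBAAABBBA  (n_A = 7, n_B = 7)
Step 2: Count runs R = 8.
Step 3: Under H0 (random ordering), E[R] = 2*n_A*n_B/(n_A+n_B) + 1 = 2*7*7/14 + 1 = 8.0000.
        Var[R] = 2*n_A*n_B*(2*n_A*n_B - n_A - n_B) / ((n_A+n_B)^2 * (n_A+n_B-1)) = 8232/2548 = 3.2308.
        SD[R] = 1.7974.
Step 4: R = E[R], so z = 0 with no continuity correction.
Step 5: Two-sided p-value via normal approximation = 2*(1 - Phi(|z|)) = 1.000000.
Step 6: alpha = 0.1. fail to reject H0.

R = 8, z = 0.0000, p = 1.000000, fail to reject H0.


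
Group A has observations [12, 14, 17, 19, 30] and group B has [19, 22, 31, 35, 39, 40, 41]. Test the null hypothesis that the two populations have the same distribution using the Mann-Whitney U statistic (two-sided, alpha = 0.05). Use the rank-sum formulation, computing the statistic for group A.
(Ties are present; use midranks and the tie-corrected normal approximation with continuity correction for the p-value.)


Step 1: Combine and sort all 12 observations; assign midranks.
sorted (value, group): (12,X), (14,X), (17,X), (19,X), (19,Y), (22,Y), (30,X), (31,Y), (35,Y), (39,Y), (40,Y), (41,Y)
ranks: 12->1, 14->2, 17->3, 19->4.5, 19->4.5, 22->6, 30->7, 31->8, 35->9, 39->10, 40->11, 41->12
Step 2: Rank sum for X: R1 = 1 + 2 + 3 + 4.5 + 7 = 17.5.
Step 3: U_X = R1 - n1(n1+1)/2 = 17.5 - 5*6/2 = 17.5 - 15 = 2.5.
       U_Y = n1*n2 - U_X = 35 - 2.5 = 32.5.
Step 4: Ties are present, so use the tie-corrected normal approximation (with continuity correction) for the p-value.
Step 5: p-value = 0.018328; compare to alpha = 0.05. reject H0.

U_X = 2.5, p = 0.018328, reject H0 at alpha = 0.05.


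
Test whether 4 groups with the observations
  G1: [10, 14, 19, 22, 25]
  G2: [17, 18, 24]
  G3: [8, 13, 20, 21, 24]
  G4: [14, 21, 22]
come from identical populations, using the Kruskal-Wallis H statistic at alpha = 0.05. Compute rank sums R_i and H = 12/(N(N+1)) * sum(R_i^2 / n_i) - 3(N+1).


Step 1: Combine all N = 16 observations and assign midranks.
sorted (value, group, rank): (8,G3,1), (10,G1,2), (13,G3,3), (14,G1,4.5), (14,G4,4.5), (17,G2,6), (18,G2,7), (19,G1,8), (20,G3,9), (21,G3,10.5), (21,G4,10.5), (22,G1,12.5), (22,G4,12.5), (24,G2,14.5), (24,G3,14.5), (25,G1,16)
Step 2: Sum ranks within each group.
R_1 = 43 (n_1 = 5)
R_2 = 27.5 (n_2 = 3)
R_3 = 38 (n_3 = 5)
R_4 = 27.5 (n_4 = 3)
Step 3: H = 12/(N(N+1)) * sum(R_i^2/n_i) - 3(N+1)
     = 12/(16*17) * (43^2/5 + 27.5^2/3 + 38^2/5 + 27.5^2/3) - 3*17
     = 0.044118 * 1162.77 - 51
     = 0.298529.
Step 4: Ties present; correction factor C = 1 - 24/(16^3 - 16) = 0.994118. Corrected H = 0.298529 / 0.994118 = 0.300296.
Step 5: Under H0, H ~ chi^2(3); p-value = 0.959973.
Step 6: alpha = 0.05. fail to reject H0.

H = 0.3003, df = 3, p = 0.959973, fail to reject H0.


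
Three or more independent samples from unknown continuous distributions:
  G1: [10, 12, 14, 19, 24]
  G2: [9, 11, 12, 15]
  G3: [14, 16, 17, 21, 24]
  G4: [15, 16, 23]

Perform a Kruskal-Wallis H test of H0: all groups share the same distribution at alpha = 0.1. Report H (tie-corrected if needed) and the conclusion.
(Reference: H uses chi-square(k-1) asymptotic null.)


Step 1: Combine all N = 17 observations and assign midranks.
sorted (value, group, rank): (9,G2,1), (10,G1,2), (11,G2,3), (12,G1,4.5), (12,G2,4.5), (14,G1,6.5), (14,G3,6.5), (15,G2,8.5), (15,G4,8.5), (16,G3,10.5), (16,G4,10.5), (17,G3,12), (19,G1,13), (21,G3,14), (23,G4,15), (24,G1,16.5), (24,G3,16.5)
Step 2: Sum ranks within each group.
R_1 = 42.5 (n_1 = 5)
R_2 = 17 (n_2 = 4)
R_3 = 59.5 (n_3 = 5)
R_4 = 34 (n_4 = 3)
Step 3: H = 12/(N(N+1)) * sum(R_i^2/n_i) - 3(N+1)
     = 12/(17*18) * (42.5^2/5 + 17^2/4 + 59.5^2/5 + 34^2/3) - 3*18
     = 0.039216 * 1526.88 - 54
     = 5.877778.
Step 4: Ties present; correction factor C = 1 - 30/(17^3 - 17) = 0.993873. Corrected H = 5.877778 / 0.993873 = 5.914016.
Step 5: Under H0, H ~ chi^2(3); p-value = 0.115869.
Step 6: alpha = 0.1. fail to reject H0.

H = 5.9140, df = 3, p = 0.115869, fail to reject H0.


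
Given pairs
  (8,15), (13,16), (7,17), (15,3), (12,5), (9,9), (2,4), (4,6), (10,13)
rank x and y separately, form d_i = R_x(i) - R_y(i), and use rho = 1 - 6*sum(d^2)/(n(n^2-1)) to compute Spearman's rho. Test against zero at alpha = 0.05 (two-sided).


Step 1: Rank x and y separately (midranks; no ties here).
rank(x): 8->4, 13->8, 7->3, 15->9, 12->7, 9->5, 2->1, 4->2, 10->6
rank(y): 15->7, 16->8, 17->9, 3->1, 5->3, 9->5, 4->2, 6->4, 13->6
Step 2: d_i = R_x(i) - R_y(i); compute d_i^2.
  (4-7)^2=9, (8-8)^2=0, (3-9)^2=36, (9-1)^2=64, (7-3)^2=16, (5-5)^2=0, (1-2)^2=1, (2-4)^2=4, (6-6)^2=0
sum(d^2) = 130.
Step 3: rho = 1 - 6*130 / (9*(9^2 - 1)) = 1 - 780/720 = -0.083333.
Step 4: Under H0, t = rho * sqrt((n-2)/(1-rho^2)) = -0.2212 ~ t(7).
Step 5: Two-sided p-value from the t-distribution with 7 df = 0.831214.
Step 6: alpha = 0.05. fail to reject H0.

rho = -0.0833, p = 0.831214, fail to reject H0 at alpha = 0.05.


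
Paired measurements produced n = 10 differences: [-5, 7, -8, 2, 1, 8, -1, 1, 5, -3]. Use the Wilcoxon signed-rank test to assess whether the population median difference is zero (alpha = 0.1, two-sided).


Step 1: Drop any zero differences (none here) and take |d_i|.
|d| = [5, 7, 8, 2, 1, 8, 1, 1, 5, 3]
Step 2: Midrank |d_i| (ties get averaged ranks).
ranks: |5|->6.5, |7|->8, |8|->9.5, |2|->4, |1|->2, |8|->9.5, |1|->2, |1|->2, |5|->6.5, |3|->5
Step 3: Attach original signs; sum ranks with positive sign and with negative sign.
W+ = 8 + 4 + 2 + 9.5 + 2 + 6.5 = 32
W- = 6.5 + 9.5 + 2 + 5 = 23
(Check: W+ + W- = 55 should equal n(n+1)/2 = 55.)
Step 4: Test statistic W = min(W+, W-) = 23.
Step 5: Ties in |d|, so use the tie-corrected normal approximation.
        E[W] = n(n+1)/4 = 10*11/4 = 27.5.
        Tie groups: |d|=1 (t=3), |d|=5 (t=2), |d|=8 (t=2); sum(t^3 - t) = 36.
        Var[W] = n(n+1)(2n+1)/24 - sum(t^3-t)/48 = 2310/24 - 36/48 = 95.5.
        z = (W - E[W]) / sqrt(Var[W]) = (23 - 27.5) / 9.7724 = -0.4605.
        Two-sided p = 2*Phi(z) = 0.645172.
Step 6: alpha = 0.1. fail to reject H0.

W+ = 32, W- = 23, W = min = 23, p = 0.645172, fail to reject H0.


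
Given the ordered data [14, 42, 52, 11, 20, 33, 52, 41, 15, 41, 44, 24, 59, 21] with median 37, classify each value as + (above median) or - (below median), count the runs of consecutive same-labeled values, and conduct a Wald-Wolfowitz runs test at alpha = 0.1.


Step 1: Compute median = 37; label A = above, B = below.
Labels in order: BAABBBAABAABAB  (n_A = 7, n_B = 7)
Step 2: Count runs R = 9.
Step 3: Under H0 (random ordering), E[R] = 2*n_A*n_B/(n_A+n_B) + 1 = 2*7*7/14 + 1 = 8.0000.
        Var[R] = 2*n_A*n_B*(2*n_A*n_B - n_A - n_B) / ((n_A+n_B)^2 * (n_A+n_B-1)) = 8232/2548 = 3.2308.
        SD[R] = 1.7974.
Step 4: Continuity-corrected z = (R - 0.5 - E[R]) / SD[R] = (9 - 0.5 - 8.0000) / 1.7974 = 0.2782.
Step 5: Two-sided p-value via normal approximation = 2*(1 - Phi(|z|)) = 0.780879.
Step 6: alpha = 0.1. fail to reject H0.

R = 9, z = 0.2782, p = 0.780879, fail to reject H0.


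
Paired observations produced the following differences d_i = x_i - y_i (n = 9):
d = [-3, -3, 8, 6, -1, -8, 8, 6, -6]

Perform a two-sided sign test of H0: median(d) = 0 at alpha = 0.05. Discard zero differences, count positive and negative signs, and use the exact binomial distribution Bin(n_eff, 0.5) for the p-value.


Step 1: Discard zero differences. Original n = 9; n_eff = number of nonzero differences = 9.
Nonzero differences (with sign): -3, -3, +8, +6, -1, -8, +8, +6, -6
Step 2: Count signs: positive = 4, negative = 5.
Step 3: Under H0: P(positive) = 0.5, so the number of positives S ~ Bin(9, 0.5).
Step 4: Two-sided exact p-value = sum of Bin(9,0.5) probabilities at or below the observed probability = 1.000000.
Step 5: alpha = 0.05. fail to reject H0.

n_eff = 9, pos = 4, neg = 5, p = 1.000000, fail to reject H0.


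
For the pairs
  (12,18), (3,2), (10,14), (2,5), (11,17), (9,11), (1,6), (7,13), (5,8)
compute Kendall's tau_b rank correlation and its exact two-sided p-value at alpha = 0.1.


Step 1: Enumerate the 36 unordered pairs (i,j) with i<j and classify each by sign(x_j-x_i) * sign(y_j-y_i).
  (1,2):dx=-9,dy=-16->C; (1,3):dx=-2,dy=-4->C; (1,4):dx=-10,dy=-13->C; (1,5):dx=-1,dy=-1->C
  (1,6):dx=-3,dy=-7->C; (1,7):dx=-11,dy=-12->C; (1,8):dx=-5,dy=-5->C; (1,9):dx=-7,dy=-10->C
  (2,3):dx=+7,dy=+12->C; (2,4):dx=-1,dy=+3->D; (2,5):dx=+8,dy=+15->C; (2,6):dx=+6,dy=+9->C
  (2,7):dx=-2,dy=+4->D; (2,8):dx=+4,dy=+11->C; (2,9):dx=+2,dy=+6->C; (3,4):dx=-8,dy=-9->C
  (3,5):dx=+1,dy=+3->C; (3,6):dx=-1,dy=-3->C; (3,7):dx=-9,dy=-8->C; (3,8):dx=-3,dy=-1->C
  (3,9):dx=-5,dy=-6->C; (4,5):dx=+9,dy=+12->C; (4,6):dx=+7,dy=+6->C; (4,7):dx=-1,dy=+1->D
  (4,8):dx=+5,dy=+8->C; (4,9):dx=+3,dy=+3->C; (5,6):dx=-2,dy=-6->C; (5,7):dx=-10,dy=-11->C
  (5,8):dx=-4,dy=-4->C; (5,9):dx=-6,dy=-9->C; (6,7):dx=-8,dy=-5->C; (6,8):dx=-2,dy=+2->D
  (6,9):dx=-4,dy=-3->C; (7,8):dx=+6,dy=+7->C; (7,9):dx=+4,dy=+2->C; (8,9):dx=-2,dy=-5->C
Step 2: C = 32, D = 4, total pairs = 36.
Step 3: tau = (C - D)/(n(n-1)/2) = (32 - 4)/36 = 0.777778.
Step 4: Exact two-sided p-value (enumerate n! = 362880 permutations of y under H0): p = 0.002425.
Step 5: alpha = 0.1. reject H0.

tau_b = 0.7778 (C=32, D=4), p = 0.002425, reject H0.


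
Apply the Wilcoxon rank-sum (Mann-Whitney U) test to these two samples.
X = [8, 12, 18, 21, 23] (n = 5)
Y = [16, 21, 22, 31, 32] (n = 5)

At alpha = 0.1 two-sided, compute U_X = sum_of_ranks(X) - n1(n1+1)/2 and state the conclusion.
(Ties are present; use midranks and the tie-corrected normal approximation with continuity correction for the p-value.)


Step 1: Combine and sort all 10 observations; assign midranks.
sorted (value, group): (8,X), (12,X), (16,Y), (18,X), (21,X), (21,Y), (22,Y), (23,X), (31,Y), (32,Y)
ranks: 8->1, 12->2, 16->3, 18->4, 21->5.5, 21->5.5, 22->7, 23->8, 31->9, 32->10
Step 2: Rank sum for X: R1 = 1 + 2 + 4 + 5.5 + 8 = 20.5.
Step 3: U_X = R1 - n1(n1+1)/2 = 20.5 - 5*6/2 = 20.5 - 15 = 5.5.
       U_Y = n1*n2 - U_X = 25 - 5.5 = 19.5.
Step 4: Ties are present, so use the tie-corrected normal approximation (with continuity correction) for the p-value.
Step 5: p-value = 0.173217; compare to alpha = 0.1. fail to reject H0.

U_X = 5.5, p = 0.173217, fail to reject H0 at alpha = 0.1.


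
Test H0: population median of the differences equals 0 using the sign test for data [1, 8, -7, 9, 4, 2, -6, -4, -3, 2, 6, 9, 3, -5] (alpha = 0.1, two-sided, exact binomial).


Step 1: Discard zero differences. Original n = 14; n_eff = number of nonzero differences = 14.
Nonzero differences (with sign): +1, +8, -7, +9, +4, +2, -6, -4, -3, +2, +6, +9, +3, -5
Step 2: Count signs: positive = 9, negative = 5.
Step 3: Under H0: P(positive) = 0.5, so the number of positives S ~ Bin(14, 0.5).
Step 4: Two-sided exact p-value = sum of Bin(14,0.5) probabilities at or below the observed probability = 0.423950.
Step 5: alpha = 0.1. fail to reject H0.

n_eff = 14, pos = 9, neg = 5, p = 0.423950, fail to reject H0.


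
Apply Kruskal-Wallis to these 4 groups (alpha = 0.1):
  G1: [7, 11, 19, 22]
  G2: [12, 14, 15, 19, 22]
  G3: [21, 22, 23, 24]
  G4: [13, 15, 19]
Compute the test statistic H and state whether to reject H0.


Step 1: Combine all N = 16 observations and assign midranks.
sorted (value, group, rank): (7,G1,1), (11,G1,2), (12,G2,3), (13,G4,4), (14,G2,5), (15,G2,6.5), (15,G4,6.5), (19,G1,9), (19,G2,9), (19,G4,9), (21,G3,11), (22,G1,13), (22,G2,13), (22,G3,13), (23,G3,15), (24,G3,16)
Step 2: Sum ranks within each group.
R_1 = 25 (n_1 = 4)
R_2 = 36.5 (n_2 = 5)
R_3 = 55 (n_3 = 4)
R_4 = 19.5 (n_4 = 3)
Step 3: H = 12/(N(N+1)) * sum(R_i^2/n_i) - 3(N+1)
     = 12/(16*17) * (25^2/4 + 36.5^2/5 + 55^2/4 + 19.5^2/3) - 3*17
     = 0.044118 * 1305.7 - 51
     = 6.604412.
Step 4: Ties present; correction factor C = 1 - 54/(16^3 - 16) = 0.986765. Corrected H = 6.604412 / 0.986765 = 6.692996.
Step 5: Under H0, H ~ chi^2(3); p-value = 0.082354.
Step 6: alpha = 0.1. reject H0.

H = 6.6930, df = 3, p = 0.082354, reject H0.
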